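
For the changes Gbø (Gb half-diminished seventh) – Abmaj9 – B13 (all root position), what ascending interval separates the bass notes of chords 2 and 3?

The roots are Ab and B.
Ab up to B is 3 semitones, a half step wider than a major second, so the interval is augmented.

augmented second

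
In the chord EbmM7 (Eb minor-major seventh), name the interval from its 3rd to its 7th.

Ebm(maj7) is spelled Eb-Gb-Bb-D.
3rd = Gb; 7th = D.
5 letter names make it a fifth; at 8 semitones (a half step wider than perfect) the quality is augmented.

augmented fifth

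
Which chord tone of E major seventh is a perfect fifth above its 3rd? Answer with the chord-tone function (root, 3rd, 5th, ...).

7th

Emaj7 (E major seventh): E–G#–B–D#.
The 3rd is G#. A perfect fifth above G# is D#.
D# is the chord's 7th.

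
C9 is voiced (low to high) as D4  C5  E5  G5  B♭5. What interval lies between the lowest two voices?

Those voices are D4 and C5.
From D to C: 10 semitones over a seventh = minor.

m7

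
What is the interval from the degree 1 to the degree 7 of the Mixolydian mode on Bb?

minor seventh

Spelling the Mixolydian mode on Bb: Bb C D Eb F G Ab.
Degree 1 = Bb; degree 7 = Ab.
From Bb to Ab: 10 semitones over a seventh = minor.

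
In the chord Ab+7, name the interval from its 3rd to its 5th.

major third

Ab+7 (Ab augmented seventh): Ab, C, E, Gb.
The 3rd is C and the 5th is E.
From C to E is 4 semitones, exactly the major third.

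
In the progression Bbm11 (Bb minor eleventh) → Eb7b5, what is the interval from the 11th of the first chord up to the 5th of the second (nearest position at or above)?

d5

The 11th of Bbm11 (Bb minor eleventh) is Eb; the 5th of Eb7b5 is Bbb.
From Eb to Bbb: 6 semitones over a fifth = diminished.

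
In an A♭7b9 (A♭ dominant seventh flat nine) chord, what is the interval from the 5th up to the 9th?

The chord tones of A♭7b9 are A♭, C, E♭, G♭, B𝄫.
So we need the interval from E♭ up to B𝄫.
From E♭ to B𝄫: 6 semitones over a fifth = diminished.

diminished 5th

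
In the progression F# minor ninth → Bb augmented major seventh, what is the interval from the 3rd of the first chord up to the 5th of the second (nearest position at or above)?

major sixth

F# minor ninth has A as its 3rd, and Bb augmented major seventh has F# as its 5th.
A up to F# spans 6 letter names and 9 semitones — a major sixth.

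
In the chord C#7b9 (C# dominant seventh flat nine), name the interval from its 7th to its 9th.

The chord tones of C# dominant seventh flat nine are C# E# G# B D.
The 7th is B and the 9th is D.
From B to D: 3 semitones over a third = minor.

minor third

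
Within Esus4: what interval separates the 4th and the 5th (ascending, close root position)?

major second

Spelling the chord: E, A, B.
4th = A; 5th = B.
From A to B is 2 semitones, exactly the major second.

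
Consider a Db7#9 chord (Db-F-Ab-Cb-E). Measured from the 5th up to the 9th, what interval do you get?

So we need the interval from Ab up to E.
5 letter names make it a fifth; at 8 semitones (a half step wider than perfect) the quality is augmented.

augmented 5th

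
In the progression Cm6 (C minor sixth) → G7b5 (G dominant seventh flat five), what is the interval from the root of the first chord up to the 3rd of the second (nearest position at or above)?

Cm6 (C minor sixth) has C as its root, and G7b5 (G dominant seventh flat five) has B as its 3rd.
Counting 7 letters and 11 half steps from C gives a major seventh.

major seventh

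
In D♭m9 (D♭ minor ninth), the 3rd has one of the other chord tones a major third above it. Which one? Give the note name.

D♭min9 (D♭ minor ninth): D♭-F♭-A♭-C♭-E♭.
The 3rd is F♭. A major third above F♭ is A♭.
A♭ is the chord's 5th.

Ab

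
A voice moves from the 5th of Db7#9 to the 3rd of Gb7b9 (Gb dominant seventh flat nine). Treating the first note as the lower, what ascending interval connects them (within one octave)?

M2

Db7#9 has Ab as its 5th, and Gb7b9 (Gb dominant seventh flat nine) has Bb as its 3rd.
Ab up to Bb spans 2 letter names and 2 semitones — a major second.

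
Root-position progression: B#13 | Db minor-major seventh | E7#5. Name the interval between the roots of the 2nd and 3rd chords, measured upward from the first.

augmented 2nd

The roots are Db and E.
From Db to E: 3 semitones over a second = augmented.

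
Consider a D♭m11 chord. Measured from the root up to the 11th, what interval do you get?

perfect 11th

D♭m11 (D♭ minor eleventh): D♭ F♭ A♭ C♭ E♭ G♭.
The root is D♭ and the 11th is G♭.
Counting 11 letters and 17 half steps from D♭ gives a perfect eleventh.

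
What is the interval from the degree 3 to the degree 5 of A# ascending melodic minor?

major third

A# melodic minor: A# B# C# D# E# F## G##.
That puts C# below E#.
Counting 3 letters and 4 half steps from C# gives a major third.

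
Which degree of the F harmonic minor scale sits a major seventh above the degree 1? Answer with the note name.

E

The scale is F G Ab Bb C Db E.
The degree 1 is F; a major seventh above that is E — scale degree 7.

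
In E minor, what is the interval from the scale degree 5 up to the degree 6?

minor second

E natural minor: E F# G A B C D.
Scale degree 5 = B; 6th scale degree = C.
B up to C is 1 semitone, a half step narrower than a major second, so the interval is minor.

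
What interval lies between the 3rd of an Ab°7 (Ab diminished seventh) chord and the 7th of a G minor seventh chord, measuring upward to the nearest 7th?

The 3rd of Ab°7 (Ab diminished seventh) is Cb; the 7th of G minor seventh is F.
4 letter names make it a fourth; at 6 semitones (a half step wider than perfect) the quality is augmented.

augmented 4th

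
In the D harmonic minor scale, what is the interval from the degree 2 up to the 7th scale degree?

D harmonic minor: D E F G A B♭ C♯.
Degree 2 = E; scale degree 7 = C♯.
From E to C♯ is 9 semitones, exactly the major sixth.

major 6th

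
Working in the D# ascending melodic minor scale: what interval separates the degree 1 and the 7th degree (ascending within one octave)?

The scale runs D# E# F# G# A# B# C##.
So we need the interval from D# up to C##.
From D# to C## is 11 semitones, exactly the major seventh.

major seventh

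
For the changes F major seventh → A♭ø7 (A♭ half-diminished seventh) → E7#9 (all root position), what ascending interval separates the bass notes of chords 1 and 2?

minor third

The roots are F and A♭.
3 letter names make it a third; at 3 semitones (a half step narrower than major) the quality is minor.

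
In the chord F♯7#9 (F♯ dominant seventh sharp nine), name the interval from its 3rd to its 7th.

diminished 5th

The chord tones of F♯7#9 are F♯ A♯ C♯ E G𝄪.
So we need the interval from A♯ up to E.
5 letter names make it a fifth; at 6 semitones (a half step narrower than perfect) the quality is diminished.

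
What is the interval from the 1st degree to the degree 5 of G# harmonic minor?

G# harmonic minor: G# A# B C# D# E F##.
The 1st degree is G# and the 5th scale degree is D#.
Counting 5 letters and 7 half steps from G# gives a perfect fifth.

perfect 5th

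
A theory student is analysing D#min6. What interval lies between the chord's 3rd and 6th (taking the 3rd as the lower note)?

augmented fourth

D#min6: D#-F#-A#-B#.
So we need the interval from F# up to B#.
From F# to B#: 6 semitones over a fourth = augmented.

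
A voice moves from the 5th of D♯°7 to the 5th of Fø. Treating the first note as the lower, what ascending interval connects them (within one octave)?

diminished third

The 5th of D♯°7 is A; the 5th of Fø is C♭.
A up to C♭ is 2 semitones, a whole step narrower than a major third, so the interval is diminished.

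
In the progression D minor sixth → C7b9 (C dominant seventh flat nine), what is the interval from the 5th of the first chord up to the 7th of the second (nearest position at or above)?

m2

D minor sixth has A as its 5th, and C7b9 (C dominant seventh flat nine) has Bb as its 7th.
From A to Bb: 1 semitone over a second = minor.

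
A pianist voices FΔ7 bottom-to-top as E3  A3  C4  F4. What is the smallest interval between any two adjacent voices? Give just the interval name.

Adjacent intervals: E3→A3 = perfect fourth; A3→C4 = minor third; C4→F4 = perfect fourth.
The smallest is A3 to C4, a minor third (3 semitones).

minor 3rd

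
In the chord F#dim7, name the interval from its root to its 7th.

The chord tones of F#dim7 are F#, A, C, Eb.
The root is F# and the 7th is Eb.
From F# to Eb: 9 semitones over a seventh = diminished.

diminished 7th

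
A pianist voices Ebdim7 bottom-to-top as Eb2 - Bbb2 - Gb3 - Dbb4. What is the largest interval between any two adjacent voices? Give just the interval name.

Adjacent intervals: Eb2→Bbb2 = diminished fifth; Bbb2→Gb3 = major sixth; Gb3→Dbb4 = diminished fifth.
The largest is Bbb2 to Gb3, a major sixth (9 semitones).

major sixth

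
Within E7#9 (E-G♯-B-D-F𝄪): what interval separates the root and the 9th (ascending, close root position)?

augmented ninth

That puts E below F𝄪.
From E to F𝄪: 15 semitones over a ninth = augmented.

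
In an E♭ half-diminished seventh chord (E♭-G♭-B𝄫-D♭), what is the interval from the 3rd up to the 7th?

P5

The 3rd is G♭ and the 7th is D♭.
Counting 5 letters and 7 half steps from G♭ gives a perfect fifth.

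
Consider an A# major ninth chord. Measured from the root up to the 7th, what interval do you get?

Spelling the chord: A# C## E# G## B#.
That puts A# below G##.
From A# to G## is 11 semitones, exactly the major seventh.

M7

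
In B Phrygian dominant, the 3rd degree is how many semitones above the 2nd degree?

The scale is B C D# E F# G A.
C up to D# is an augmented second — 3 semitones.

3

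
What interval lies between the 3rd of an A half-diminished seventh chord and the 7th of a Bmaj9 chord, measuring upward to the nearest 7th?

augmented sixth

The 3rd of A half-diminished seventh is C; the 7th of Bmaj9 is A#.
From C to A#: 10 semitones over a sixth = augmented.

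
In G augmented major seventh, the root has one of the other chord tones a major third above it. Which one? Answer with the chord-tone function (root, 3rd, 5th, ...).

3rd

G augmented major seventh is spelled G, B, D#, F#.
The root is G. A major third above G is B.
B is the chord's 3rd.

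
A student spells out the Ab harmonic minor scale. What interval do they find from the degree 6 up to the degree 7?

augmented 2nd

The scale runs Ab Bb Cb Db Eb Fb G.
That puts Fb below G.
2 letter names make it a second; at 3 semitones (a half step wider than major) the quality is augmented.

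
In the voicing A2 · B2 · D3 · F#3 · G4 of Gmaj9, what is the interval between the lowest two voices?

major second

Those voices are A2 and B2.
A up to B spans 2 letter names and 2 semitones — a major second.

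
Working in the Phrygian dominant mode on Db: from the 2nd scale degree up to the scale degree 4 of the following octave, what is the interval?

Db phrygian dominant: Db Ebb F Gb Ab Bbb Cb.
That puts Ebb below Gb.
Counting 10 letters and 16 half steps from Ebb gives a major tenth.

major tenth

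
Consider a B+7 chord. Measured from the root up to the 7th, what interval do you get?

minor seventh

The chord tones of B+7 are B, D#, F##, A.
The root is B and the 7th is A.
B up to A is 10 semitones, a half step narrower than a major seventh, so the interval is minor.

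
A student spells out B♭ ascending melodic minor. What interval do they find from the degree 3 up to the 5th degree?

Spelling B♭ ascending melodic minor: B♭ C D♭ E♭ F G A.
That puts D♭ below F.
D♭ up to F spans 3 letter names and 4 semitones — a major third.

major third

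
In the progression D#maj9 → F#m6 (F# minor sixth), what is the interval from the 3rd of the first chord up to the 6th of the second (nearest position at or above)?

D#maj9 has F## as its 3rd, and F#m6 (F# minor sixth) has D# as its 6th.
From F## to D#: 8 semitones over a sixth = minor.

minor sixth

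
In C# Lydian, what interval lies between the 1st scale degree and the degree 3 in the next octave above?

M10

The scale runs C# D# E# F## G# A# B#.
So we need the interval from C# up to E#.
Counting 10 letters and 16 half steps from C# gives a major tenth.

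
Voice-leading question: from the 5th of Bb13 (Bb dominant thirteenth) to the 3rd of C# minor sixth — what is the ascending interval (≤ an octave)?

The 5th of Bb13 (Bb dominant thirteenth) is F; the 3rd of C# minor sixth is E.
Counting 7 letters and 11 half steps from F gives a major seventh.

major 7th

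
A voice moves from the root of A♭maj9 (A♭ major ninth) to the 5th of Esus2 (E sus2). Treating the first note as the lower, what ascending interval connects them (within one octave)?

A♭maj9 (A♭ major ninth) has A♭ as its root, and Esus2 (E sus2) has B as its 5th.
2 letter names make it a second; at 3 semitones (a half step wider than major) the quality is augmented.

augmented second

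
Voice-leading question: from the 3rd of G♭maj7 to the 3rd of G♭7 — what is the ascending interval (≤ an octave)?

G♭maj7 has B♭ as its 3rd, and G♭7 has B♭ as its 3rd.
B♭ up to B♭ spans 1 letter names and 0 semitones — a perfect unison.

perfect unison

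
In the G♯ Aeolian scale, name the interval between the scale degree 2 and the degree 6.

diminished fifth

G♯ natural minor: G♯ A♯ B C♯ D♯ E F♯.
So we need the interval from A♯ up to E.
A♯ up to E is 6 semitones, a half step narrower than a perfect fifth, so the interval is diminished.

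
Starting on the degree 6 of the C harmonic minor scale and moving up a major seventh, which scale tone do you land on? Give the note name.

The scale is C D E♭ F G A♭ B.
The degree 6 is A♭; a major seventh above that is G — scale degree 5.

G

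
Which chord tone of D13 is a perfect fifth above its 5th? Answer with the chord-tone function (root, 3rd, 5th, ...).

9th

The chord tones of D13 are D F# A C E B.
The 5th is A. A perfect fifth above A is E.
E is the chord's 9th.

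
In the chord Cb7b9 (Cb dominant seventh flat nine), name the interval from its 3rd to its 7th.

The chord tones of Cb7b9 are Cb Eb Gb Bbb Dbb.
So we need the interval from Eb up to Bbb.
5 letter names make it a fifth; at 6 semitones (a half step narrower than perfect) the quality is diminished.

diminished fifth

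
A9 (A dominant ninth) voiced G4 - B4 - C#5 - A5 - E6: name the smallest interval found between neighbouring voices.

major second

Adjacent intervals: G4→B4 = major third; B4→C#5 = major second; C#5→A5 = minor sixth; A5→E6 = perfect fifth.
The smallest is B4 to C#5, a major second (2 semitones).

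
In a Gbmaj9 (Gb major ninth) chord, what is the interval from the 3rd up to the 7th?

perfect fifth

Spelling the chord: Gb Bb Db F Ab.
The 3rd is Bb and the 7th is F.
Counting 5 letters and 7 half steps from Bb gives a perfect fifth.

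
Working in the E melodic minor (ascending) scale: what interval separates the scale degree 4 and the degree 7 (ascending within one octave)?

E melodic minor: E F# G A B C# D#.
The scale degree 4 is A and the 7th degree is D#.
From A to D#: 6 semitones over a fourth = augmented.

A4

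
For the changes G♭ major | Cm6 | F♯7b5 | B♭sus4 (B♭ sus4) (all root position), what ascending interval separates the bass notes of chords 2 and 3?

The roots are C and F♯.
From C to F♯: 6 semitones over a fourth = augmented.

augmented fourth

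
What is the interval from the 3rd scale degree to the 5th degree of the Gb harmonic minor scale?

major 3rd

Spelling the Gb harmonic minor scale: Gb Ab Bbb Cb Db Ebb F.
That puts Bbb below Db.
From Bbb to Db is 4 semitones, exactly the major third.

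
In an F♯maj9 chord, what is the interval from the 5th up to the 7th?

major third

F♯maj9 (F♯ major ninth): F♯-A♯-C♯-E♯-G♯.
So we need the interval from C♯ up to E♯.
From C♯ to E♯ is 4 semitones, exactly the major third.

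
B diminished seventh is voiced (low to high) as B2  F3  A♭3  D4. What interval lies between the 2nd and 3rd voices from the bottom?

minor 3rd

Those voices are F3 and A♭3.
From F to A♭: 3 semitones over a third = minor.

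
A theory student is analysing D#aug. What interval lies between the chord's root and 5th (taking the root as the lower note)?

Spelling the chord: D#–F##–A##.
Root = D#; 5th = A##.
From D# to A##: 8 semitones over a fifth = augmented.

augmented fifth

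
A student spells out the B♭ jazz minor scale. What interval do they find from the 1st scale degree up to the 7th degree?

Spelling the B♭ jazz minor scale: B♭ C D♭ E♭ F G A.
1st scale degree = B♭; 7th scale degree = A.
B♭ up to A spans 7 letter names and 11 semitones — a major seventh.

major seventh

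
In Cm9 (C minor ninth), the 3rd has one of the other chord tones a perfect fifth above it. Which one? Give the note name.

Bb

C minor ninth is spelled C-Eb-G-Bb-D.
The 3rd is Eb. A perfect fifth above Eb is Bb.
Bb is the chord's 7th.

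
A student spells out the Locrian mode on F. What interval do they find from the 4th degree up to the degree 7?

perfect fourth

Spelling the Locrian mode on F: F G♭ A♭ B♭ C♭ D♭ E♭.
4th degree = B♭; degree 7 = E♭.
From B♭ to E♭ is 5 semitones, exactly the perfect fourth.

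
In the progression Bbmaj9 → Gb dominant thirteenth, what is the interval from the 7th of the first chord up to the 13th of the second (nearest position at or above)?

Bbmaj9 has A as its 7th, and Gb dominant thirteenth has Eb as its 13th.
A up to Eb is 6 semitones, a half step narrower than a perfect fifth, so the interval is diminished.

diminished fifth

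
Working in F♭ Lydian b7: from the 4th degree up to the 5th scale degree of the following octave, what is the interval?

m9

F♭ lydian dominant: F♭ G♭ A♭ B♭ C♭ D♭ E𝄫.
That puts B♭ below C♭.
From B♭ to C♭: 13 semitones over a ninth = minor.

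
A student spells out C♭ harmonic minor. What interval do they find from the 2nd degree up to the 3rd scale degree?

The scale runs C♭ D♭ E𝄫 F♭ G♭ A𝄫 B♭.
That puts D♭ below E𝄫.
D♭ up to E𝄫 is 1 semitone, a half step narrower than a major second, so the interval is minor.

minor second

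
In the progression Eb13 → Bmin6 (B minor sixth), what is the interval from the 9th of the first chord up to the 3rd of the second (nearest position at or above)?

Eb13 has F as its 9th, and Bmin6 (B minor sixth) has D as its 3rd.
From F to D is 9 semitones, exactly the major sixth.

major sixth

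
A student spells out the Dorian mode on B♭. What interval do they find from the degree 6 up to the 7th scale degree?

The scale runs B♭ C D♭ E♭ F G A♭.
So we need the interval from G up to A♭.
2 letter names make it a second; at 1 semitone (a half step narrower than major) the quality is minor.

minor second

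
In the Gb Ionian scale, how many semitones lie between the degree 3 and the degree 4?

1

The scale is Gb Ab Bb Cb Db Eb F.
Bb up to Cb is a minor second — 1 semitone.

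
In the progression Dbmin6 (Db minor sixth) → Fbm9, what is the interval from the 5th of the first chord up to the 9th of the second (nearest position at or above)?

The 5th of Dbmin6 (Db minor sixth) is Ab; the 9th of Fbm9 is Gb.
From Ab to Gb: 10 semitones over a seventh = minor.

minor seventh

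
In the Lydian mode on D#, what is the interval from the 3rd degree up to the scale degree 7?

D# lydian: D# E# F## G## A# B# C##.
The 3rd degree is F## and the scale degree 7 is C##.
Counting 5 letters and 7 half steps from F## gives a perfect fifth.

perfect fifth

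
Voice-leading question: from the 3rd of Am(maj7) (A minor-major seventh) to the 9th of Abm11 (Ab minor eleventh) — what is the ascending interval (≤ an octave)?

minor seventh

The 3rd of Am(maj7) (A minor-major seventh) is C; the 9th of Abm11 (Ab minor eleventh) is Bb.
From C to Bb: 10 semitones over a seventh = minor.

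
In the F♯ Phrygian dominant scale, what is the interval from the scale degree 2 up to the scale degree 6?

Spelling the F♯ Phrygian dominant scale: F♯ G A♯ B C♯ D E.
So we need the interval from G up to D.
From G to D is 7 semitones, exactly the perfect fifth.

perfect 5th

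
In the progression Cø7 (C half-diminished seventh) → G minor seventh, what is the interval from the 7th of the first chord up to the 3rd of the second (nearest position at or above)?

perfect 1st

The 7th of Cø7 (C half-diminished seventh) is Bb; the 3rd of G minor seventh is Bb.
From Bb to Bb is 0 semitones, exactly the perfect unison.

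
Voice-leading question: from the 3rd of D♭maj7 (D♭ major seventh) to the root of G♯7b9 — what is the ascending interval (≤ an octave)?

A2

The 3rd of D♭maj7 (D♭ major seventh) is F; the root of G♯7b9 is G♯.
From F to G♯: 3 semitones over a second = augmented.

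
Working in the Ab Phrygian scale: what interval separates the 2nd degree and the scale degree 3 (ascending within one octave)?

The scale runs Ab Bbb Cb Db Eb Fb Gb.
2nd degree = Bbb; 3rd degree = Cb.
From Bbb to Cb is 2 semitones, exactly the major second.

major 2nd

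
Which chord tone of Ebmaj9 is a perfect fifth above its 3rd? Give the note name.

D

The chord tones of Eb major ninth are Eb G Bb D F.
The 3rd is G. A perfect fifth above G is D.
D is the chord's 7th.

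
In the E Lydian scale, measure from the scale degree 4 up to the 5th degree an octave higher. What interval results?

minor ninth

E lydian: E F# G# A# B C# D#.
So we need the interval from A# up to B.
From A# to B: 13 semitones over a ninth = minor.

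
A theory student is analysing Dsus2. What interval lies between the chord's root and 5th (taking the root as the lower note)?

perfect fifth

Spelling the chord: D–E–A.
Root = D; 5th = A.
Counting 5 letters and 7 half steps from D gives a perfect fifth.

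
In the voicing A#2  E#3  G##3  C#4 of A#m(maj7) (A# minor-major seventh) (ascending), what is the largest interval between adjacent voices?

perfect 5th

Adjacent intervals: A#2→E#3 = perfect fifth; E#3→G##3 = major third; G##3→C#4 = diminished fourth.
The largest is A#2 to E#3, a perfect fifth (7 semitones).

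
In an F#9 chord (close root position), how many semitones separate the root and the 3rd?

4

F# dominant ninth: F# A# C# E G#.
F# to A# is a major third: 4 semitones.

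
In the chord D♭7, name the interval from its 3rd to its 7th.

Spelling the chord: D♭, F, A♭, C♭.
That puts F below C♭.
From F to C♭: 6 semitones over a fifth = diminished.

d5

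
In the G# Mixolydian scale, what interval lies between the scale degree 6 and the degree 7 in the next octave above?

The scale runs G# A# B# C# D# E# F#.
That puts E# below F#.
9 letter names make it a ninth; at 13 semitones (a half step narrower than major) the quality is minor.

minor ninth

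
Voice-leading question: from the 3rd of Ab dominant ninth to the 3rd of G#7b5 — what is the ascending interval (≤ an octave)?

augmented seventh

Ab dominant ninth has C as its 3rd, and G#7b5 has B# as its 3rd.
From C to B#: 12 semitones over a seventh = augmented.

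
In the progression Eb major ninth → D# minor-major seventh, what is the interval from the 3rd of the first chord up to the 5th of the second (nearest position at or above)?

augmented 2nd

Eb major ninth has G as its 3rd, and D# minor-major seventh has A# as its 5th.
2 letter names make it a second; at 3 semitones (a half step wider than major) the quality is augmented.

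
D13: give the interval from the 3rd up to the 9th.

minor 7th

The chord tones of D13 are D-F#-A-C-E-B.
That puts F# below E.
F# up to E is 10 semitones, a half step narrower than a major seventh, so the interval is minor.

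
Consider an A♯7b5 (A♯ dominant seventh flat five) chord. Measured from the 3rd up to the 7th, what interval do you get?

d5

The chord tones of A♯7b5 are A♯-C𝄪-E-G♯.
So we need the interval from C𝄪 up to G♯.
From C𝄪 to G♯: 6 semitones over a fifth = diminished.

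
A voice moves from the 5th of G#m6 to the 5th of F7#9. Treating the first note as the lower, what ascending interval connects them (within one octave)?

The 5th of G#m6 is D#; the 5th of F7#9 is C.
D# up to C is 9 semitones, a whole step narrower than a major seventh, so the interval is diminished.

d7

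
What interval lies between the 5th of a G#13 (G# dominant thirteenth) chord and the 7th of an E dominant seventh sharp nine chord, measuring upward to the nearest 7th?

diminished octave

The 5th of G#13 (G# dominant thirteenth) is D#; the 7th of E dominant seventh sharp nine is D.
From D# to D: 11 semitones over an octave = diminished.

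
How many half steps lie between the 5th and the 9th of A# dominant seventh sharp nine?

A#7#9 is spelled A#–C##–E#–G#–B##.
E# to B## is an augmented fifth: 8 semitones.

8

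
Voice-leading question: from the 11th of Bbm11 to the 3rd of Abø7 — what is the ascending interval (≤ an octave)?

The 11th of Bbm11 is Eb; the 3rd of Abø7 is Cb.
Eb up to Cb is 8 semitones, a half step narrower than a major sixth, so the interval is minor.

minor sixth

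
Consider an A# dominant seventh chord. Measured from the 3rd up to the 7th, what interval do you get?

Spelling the chord: A#–C##–E#–G#.
The 3rd is C## and the 7th is G#.
5 letter names make it a fifth; at 6 semitones (a half step narrower than perfect) the quality is diminished.

d5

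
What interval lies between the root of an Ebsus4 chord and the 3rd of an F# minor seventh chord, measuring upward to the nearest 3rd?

augmented 4th

Ebsus4 has Eb as its root, and F# minor seventh has A as its 3rd.
Eb up to A is 6 semitones, a half step wider than a perfect fourth, so the interval is augmented.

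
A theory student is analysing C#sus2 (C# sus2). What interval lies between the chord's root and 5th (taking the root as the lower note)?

C#sus2: C#–D#–G#.
That puts C# below G#.
C# up to G# spans 5 letter names and 7 semitones — a perfect fifth.

perfect fifth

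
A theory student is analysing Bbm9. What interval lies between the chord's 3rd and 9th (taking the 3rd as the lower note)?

Bbmin9 is spelled Bb, Db, F, Ab, C.
So we need the interval from Db up to C.
Db up to C spans 7 letter names and 11 semitones — a major seventh.

major seventh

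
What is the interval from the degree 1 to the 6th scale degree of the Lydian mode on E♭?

E♭ lydian: E♭ F G A B♭ C D.
That puts E♭ below C.
From E♭ to C is 9 semitones, exactly the major sixth.

major sixth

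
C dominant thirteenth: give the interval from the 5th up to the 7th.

minor third

C13 (C dominant thirteenth): C-E-G-Bb-D-A.
That puts G below Bb.
G up to Bb is 3 semitones, a half step narrower than a major third, so the interval is minor.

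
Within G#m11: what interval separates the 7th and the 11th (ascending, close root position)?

perfect 5th

The chord tones of G# minor eleventh are G#, B, D#, F#, A#, C#.
So we need the interval from F# up to C#.
Counting 5 letters and 7 half steps from F# gives a perfect fifth.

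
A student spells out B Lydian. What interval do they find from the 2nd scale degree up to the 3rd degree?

The scale runs B C# D# E# F# G# A#.
That puts C# below D#.
From C# to D# is 2 semitones, exactly the major second.

major second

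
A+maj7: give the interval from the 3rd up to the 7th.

perfect 5th

A augmented major seventh: A–C♯–E♯–G♯.
The 3rd is C♯ and the 7th is G♯.
From C♯ to G♯ is 7 semitones, exactly the perfect fifth.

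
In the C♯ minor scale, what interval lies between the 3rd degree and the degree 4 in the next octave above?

M9

Spelling the C♯ minor scale: C♯ D♯ E F♯ G♯ A B.
That puts E below F♯.
Counting 9 letters and 14 half steps from E gives a major ninth.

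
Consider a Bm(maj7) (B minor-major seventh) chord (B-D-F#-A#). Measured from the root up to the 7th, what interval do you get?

That puts B below A#.
From B to A# is 11 semitones, exactly the major seventh.

M7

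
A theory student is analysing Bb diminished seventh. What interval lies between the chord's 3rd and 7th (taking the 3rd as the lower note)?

The chord tones of Bbdim7 (Bb diminished seventh) are Bb-Db-Fb-Abb.
That puts Db below Abb.
5 letter names make it a fifth; at 6 semitones (a half step narrower than perfect) the quality is diminished.

diminished fifth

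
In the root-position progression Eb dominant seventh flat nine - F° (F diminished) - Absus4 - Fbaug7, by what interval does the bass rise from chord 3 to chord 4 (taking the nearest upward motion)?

m6

The roots are Ab and Fb.
Ab up to Fb is 8 semitones, a half step narrower than a major sixth, so the interval is minor.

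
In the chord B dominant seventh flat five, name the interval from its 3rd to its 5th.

B7b5 is spelled B D# F A.
That puts D# below F.
D# up to F is 2 semitones, a whole step narrower than a major third, so the interval is diminished.

diminished 3rd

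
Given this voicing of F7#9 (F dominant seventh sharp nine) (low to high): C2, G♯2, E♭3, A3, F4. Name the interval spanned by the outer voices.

The outer voices are C2 and F4.
Counting 18 letters and 29 half steps from C gives a perfect 18th.

perfect 18th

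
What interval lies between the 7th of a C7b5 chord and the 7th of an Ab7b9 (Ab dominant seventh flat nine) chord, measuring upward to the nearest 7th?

The 7th of C7b5 is Bb; the 7th of Ab7b9 (Ab dominant seventh flat nine) is Gb.
6 letter names make it a sixth; at 8 semitones (a half step narrower than major) the quality is minor.

minor sixth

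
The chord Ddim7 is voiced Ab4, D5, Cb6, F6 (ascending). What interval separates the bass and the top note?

M13

The outer voices are Ab4 and F6.
Counting 13 letters and 21 half steps from Ab gives a major thirteenth.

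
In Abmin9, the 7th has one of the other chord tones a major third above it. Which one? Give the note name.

Bb

The chord tones of Abmin9 are Ab Cb Eb Gb Bb.
The 7th is Gb. A major third above Gb is Bb.
Bb is the chord's 9th.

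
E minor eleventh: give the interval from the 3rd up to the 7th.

E minor eleventh is spelled E-G-B-D-F♯-A.
3rd = G; 7th = D.
Counting 5 letters and 7 half steps from G gives a perfect fifth.

perfect fifth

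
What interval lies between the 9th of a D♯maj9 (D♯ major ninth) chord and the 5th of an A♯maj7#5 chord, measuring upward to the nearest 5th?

augmented unison

D♯maj9 (D♯ major ninth) has E♯ as its 9th, and A♯maj7#5 has E𝄪 as its 5th.
1 letter names make it a unison; at 1 semitone (a half step wider than perfect) the quality is augmented.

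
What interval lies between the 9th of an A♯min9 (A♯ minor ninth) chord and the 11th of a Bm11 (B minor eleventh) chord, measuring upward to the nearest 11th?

A♯min9 (A♯ minor ninth) has B♯ as its 9th, and Bm11 (B minor eleventh) has E as its 11th.
4 letter names make it a fourth; at 4 semitones (a half step narrower than perfect) the quality is diminished.

diminished fourth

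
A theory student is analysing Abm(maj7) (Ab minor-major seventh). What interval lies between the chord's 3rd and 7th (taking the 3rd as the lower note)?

A5

AbmM7: Ab Cb Eb G.
That puts Cb below G.
From Cb to G: 8 semitones over a fifth = augmented.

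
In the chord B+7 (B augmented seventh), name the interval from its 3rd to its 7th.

d5

B7#5: B-D♯-F𝄪-A.
The 3rd is D♯ and the 7th is A.
5 letter names make it a fifth; at 6 semitones (a half step narrower than perfect) the quality is diminished.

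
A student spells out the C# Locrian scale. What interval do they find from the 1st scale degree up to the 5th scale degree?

diminished 5th

Spelling the C# Locrian scale: C# D E F# G A B.
That puts C# below G.
C# up to G is 6 semitones, a half step narrower than a perfect fifth, so the interval is diminished.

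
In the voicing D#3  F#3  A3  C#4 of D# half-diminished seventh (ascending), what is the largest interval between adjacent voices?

Adjacent intervals: D#3→F#3 = minor third; F#3→A3 = minor third; A3→C#4 = major third.
The largest is A3 to C#4, a major third (4 semitones).

major third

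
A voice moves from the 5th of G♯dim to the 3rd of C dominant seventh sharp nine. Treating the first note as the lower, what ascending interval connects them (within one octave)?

G♯dim has D as its 5th, and C dominant seventh sharp nine has E as its 3rd.
Counting 2 letters and 2 half steps from D gives a major second.

major 2nd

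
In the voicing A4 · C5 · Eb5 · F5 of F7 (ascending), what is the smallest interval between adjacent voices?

Adjacent intervals: A4→C5 = minor third; C5→Eb5 = minor third; Eb5→F5 = major second.
The smallest is Eb5 to F5, a major second (2 semitones).

major second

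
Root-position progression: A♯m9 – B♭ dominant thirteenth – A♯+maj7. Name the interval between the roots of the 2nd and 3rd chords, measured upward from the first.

The roots are B♭ and A♯.
B♭ up to A♯ is 12 semitones, a half step wider than a major seventh, so the interval is augmented.

augmented seventh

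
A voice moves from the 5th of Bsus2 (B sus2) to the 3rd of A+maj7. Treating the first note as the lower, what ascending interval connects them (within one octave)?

perfect 5th

The 5th of Bsus2 (B sus2) is F♯; the 3rd of A+maj7 is C♯.
Counting 5 letters and 7 half steps from F♯ gives a perfect fifth.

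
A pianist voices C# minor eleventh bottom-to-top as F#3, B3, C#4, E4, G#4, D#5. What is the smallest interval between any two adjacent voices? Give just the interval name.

Adjacent intervals: F#3→B3 = perfect fourth; B3→C#4 = major second; C#4→E4 = minor third; E4→G#4 = major third; G#4→D#5 = perfect fifth.
The smallest is B3 to C#4, a major second (2 semitones).

M2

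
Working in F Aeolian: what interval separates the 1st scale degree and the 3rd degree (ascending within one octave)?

Spelling F Aeolian: F G A♭ B♭ C D♭ E♭.
The 1st scale degree is F and the 3rd degree is A♭.
3 letter names make it a third; at 3 semitones (a half step narrower than major) the quality is minor.

m3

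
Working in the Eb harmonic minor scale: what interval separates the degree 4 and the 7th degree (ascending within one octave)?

Spelling the Eb harmonic minor scale: Eb F Gb Ab Bb Cb D.
So we need the interval from Ab up to D.
Ab up to D is 6 semitones, a half step wider than a perfect fourth, so the interval is augmented.

augmented 4th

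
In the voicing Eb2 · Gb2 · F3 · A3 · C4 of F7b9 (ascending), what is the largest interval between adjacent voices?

Adjacent intervals: Eb2→Gb2 = minor third; Gb2→F3 = major seventh; F3→A3 = major third; A3→C4 = minor third.
The largest is Gb2 to F3, a major seventh (11 semitones).

major seventh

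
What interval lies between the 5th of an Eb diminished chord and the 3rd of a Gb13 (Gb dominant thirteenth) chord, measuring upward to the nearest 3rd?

augmented unison

The 5th of Eb diminished is Bbb; the 3rd of Gb13 (Gb dominant thirteenth) is Bb.
Bbb up to Bb is 1 semitone, a half step wider than a perfect unison, so the interval is augmented.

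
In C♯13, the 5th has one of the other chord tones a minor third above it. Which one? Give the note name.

B

C♯13 (C♯ dominant thirteenth) is spelled C♯-E♯-G♯-B-D♯-A♯.
The 5th is G♯. A minor third above G♯ is B.
B is the chord's 7th.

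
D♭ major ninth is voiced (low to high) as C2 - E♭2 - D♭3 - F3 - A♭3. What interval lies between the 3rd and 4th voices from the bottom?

major third

Those voices are D♭3 and F3.
Counting 3 letters and 4 half steps from D♭ gives a major third.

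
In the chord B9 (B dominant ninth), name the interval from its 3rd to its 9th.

Spelling the chord: B D♯ F♯ A C♯.
The 3rd is D♯ and the 9th is C♯.
7 letter names make it a seventh; at 10 semitones (a half step narrower than major) the quality is minor.

minor seventh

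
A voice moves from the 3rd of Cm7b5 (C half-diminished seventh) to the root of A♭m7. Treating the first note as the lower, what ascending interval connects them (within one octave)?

P4

Cm7b5 (C half-diminished seventh) has E♭ as its 3rd, and A♭m7 has A♭ as its root.
From E♭ to A♭ is 5 semitones, exactly the perfect fourth.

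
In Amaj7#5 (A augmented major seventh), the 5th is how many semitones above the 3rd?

A augmented major seventh is spelled A C♯ E♯ G♯.
C♯ to E♯ is a major third: 4 semitones.

4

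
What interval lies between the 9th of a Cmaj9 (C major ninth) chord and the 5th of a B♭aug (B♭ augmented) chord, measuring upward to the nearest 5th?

The 9th of Cmaj9 (C major ninth) is D; the 5th of B♭aug (B♭ augmented) is F♯.
Counting 3 letters and 4 half steps from D gives a major third.

major third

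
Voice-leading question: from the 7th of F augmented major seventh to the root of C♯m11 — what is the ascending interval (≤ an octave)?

F augmented major seventh has E as its 7th, and C♯m11 has C♯ as its root.
Counting 6 letters and 9 half steps from E gives a major sixth.

major sixth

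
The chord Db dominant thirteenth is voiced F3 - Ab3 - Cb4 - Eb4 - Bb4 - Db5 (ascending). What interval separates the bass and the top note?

The outer voices are F3 and Db5.
F up to Db is 20 semitones, a half step narrower than a major thirteenth, so the interval is minor.

m13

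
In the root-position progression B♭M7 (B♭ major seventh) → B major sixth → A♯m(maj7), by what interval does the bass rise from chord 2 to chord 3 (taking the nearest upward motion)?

The roots are B and A♯.
B up to A♯ spans 7 letter names and 11 semitones — a major seventh.

major seventh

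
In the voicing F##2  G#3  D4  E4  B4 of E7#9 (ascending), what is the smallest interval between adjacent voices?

Adjacent intervals: F##2→G#3 = minor ninth; G#3→D4 = diminished fifth; D4→E4 = major second; E4→B4 = perfect fifth.
The smallest is D4 to E4, a major second (2 semitones).

major second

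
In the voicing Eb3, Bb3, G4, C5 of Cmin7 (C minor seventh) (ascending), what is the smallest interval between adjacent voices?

Adjacent intervals: Eb3→Bb3 = perfect fifth; Bb3→G4 = major sixth; G4→C5 = perfect fourth.
The smallest is G4 to C5, a perfect fourth (5 semitones).

perfect 4th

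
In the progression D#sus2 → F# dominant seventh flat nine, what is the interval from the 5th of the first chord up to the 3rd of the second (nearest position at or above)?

D#sus2 has A# as its 5th, and F# dominant seventh flat nine has A# as its 3rd.
A# up to A# spans 1 letter names and 0 semitones — a perfect unison.

perfect unison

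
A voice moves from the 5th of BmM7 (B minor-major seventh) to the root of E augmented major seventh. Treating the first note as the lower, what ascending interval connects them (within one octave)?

m7

The 5th of BmM7 (B minor-major seventh) is F#; the root of E augmented major seventh is E.
From F# to E: 10 semitones over a seventh = minor.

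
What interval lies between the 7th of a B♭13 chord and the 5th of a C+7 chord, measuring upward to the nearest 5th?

B♭13 has A♭ as its 7th, and C+7 has G♯ as its 5th.
A♭ up to G♯ is 12 semitones, a half step wider than a major seventh, so the interval is augmented.

augmented seventh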